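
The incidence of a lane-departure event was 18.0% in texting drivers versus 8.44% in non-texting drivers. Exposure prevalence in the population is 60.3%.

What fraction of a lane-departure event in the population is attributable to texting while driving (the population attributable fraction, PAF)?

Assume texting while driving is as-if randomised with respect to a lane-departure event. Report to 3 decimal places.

PAF ≈ 0.406

p₁ = 0.18, p₀ = 0.0844.
Overall risk P(Y=1) = π·p₁ + (1−π)·p₀ = 0.603×0.18 + 0.397×0.0844 = 0.14205.
Under exogeneity, PAF = [P(Y=1) − p₀] / P(Y=1).
PAF = (0.14205 − 0.0844) / 0.14205 ≈ 0.4058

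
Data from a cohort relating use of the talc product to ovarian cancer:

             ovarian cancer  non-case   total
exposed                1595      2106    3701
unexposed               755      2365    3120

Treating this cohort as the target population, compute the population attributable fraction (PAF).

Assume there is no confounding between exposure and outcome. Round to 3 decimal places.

PAF ≈ 0.298

p₁ = P(outcome | exposed) = 1595/3701 = 0.43096
p₀ = P(outcome | unexposed) = 755/3120 = 0.24199
Exposure prevalence π = 3701/6821 = 0.54259; overall risk P(Y=1) = 0.34452.
Under exogeneity, PAF = [P(Y=1) − p₀]/P(Y=1).
PAF = (0.34452 − 0.24199) / 0.34452 ≈ 0.2976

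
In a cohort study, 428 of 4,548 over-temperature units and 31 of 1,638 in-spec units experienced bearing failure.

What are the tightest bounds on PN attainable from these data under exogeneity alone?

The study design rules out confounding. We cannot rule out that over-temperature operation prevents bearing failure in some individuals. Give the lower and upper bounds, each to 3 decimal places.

p₁ = P(outcome | exposed) = 428/4548 = 0.094107
p₀ = P(outcome | unexposed) = 31/1638 = 0.018926
Under exogeneity alone the bounds on PN are max{0,(p₁−p₀)/p₁} ≤ PN ≤ min{1,(1−p₀)/p₁}.
  lower = (p₁ − p₀)/p₁ = 0.075182 / 0.094107 ≈ 0.7989
  upper = min{1, (1 − p₀)/p₁} = 0.98107 / 0.094107 ≈ 10.4251 → capped at 1

0.799 ≤ PN ≤ 1.000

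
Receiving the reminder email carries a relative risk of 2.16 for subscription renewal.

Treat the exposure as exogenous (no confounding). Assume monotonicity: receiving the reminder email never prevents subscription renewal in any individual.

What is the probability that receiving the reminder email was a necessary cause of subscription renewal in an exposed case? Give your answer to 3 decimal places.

Under exogeneity and monotonicity, PN = (RR − 1) / RR = 1 − 1/RR.
PN = (2.16 − 1) / 2.16 = 1.16 / 2.16 ≈ 0.5370

PN ≈ 0.537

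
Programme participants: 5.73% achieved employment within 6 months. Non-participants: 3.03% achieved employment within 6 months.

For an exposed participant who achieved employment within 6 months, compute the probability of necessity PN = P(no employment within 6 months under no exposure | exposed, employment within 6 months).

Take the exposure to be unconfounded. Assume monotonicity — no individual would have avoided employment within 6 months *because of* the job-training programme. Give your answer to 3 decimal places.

p₁ = 0.0573, p₀ = 0.0303.
Under exogeneity and monotonicity, PN = (p₁ − p₀) / p₁.
PN = (0.0573 − 0.0303) / 0.0573 = 0.027 / 0.0573 ≈ 0.4712

PN ≈ 0.471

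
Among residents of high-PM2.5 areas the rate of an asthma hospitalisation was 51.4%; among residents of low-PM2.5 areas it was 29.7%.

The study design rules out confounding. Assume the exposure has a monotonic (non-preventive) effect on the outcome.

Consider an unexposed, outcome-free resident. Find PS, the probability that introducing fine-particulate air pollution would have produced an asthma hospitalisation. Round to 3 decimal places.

p₁ = 0.514, p₀ = 0.297.
Under exogeneity and monotonicity, PS = (p₁ − p₀) / (1 − p₀).
PS = (0.514 − 0.297) / (1 − 0.297) = 0.217 / 0.703 ≈ 0.3087

PS ≈ 0.309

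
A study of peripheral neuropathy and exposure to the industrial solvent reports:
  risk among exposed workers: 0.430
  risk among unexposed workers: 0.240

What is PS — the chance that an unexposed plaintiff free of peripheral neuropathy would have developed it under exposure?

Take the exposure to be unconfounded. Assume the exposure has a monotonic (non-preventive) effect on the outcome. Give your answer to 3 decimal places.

Let p₁ = 0.43, p₀ = 0.24.
Under exogeneity and monotonicity, PS = (p₁ − p₀) / (1 − p₀).
PS = (0.43 − 0.24) / (1 − 0.24) = 0.19 / 0.76 ≈ 0.2500

PS ≈ 0.250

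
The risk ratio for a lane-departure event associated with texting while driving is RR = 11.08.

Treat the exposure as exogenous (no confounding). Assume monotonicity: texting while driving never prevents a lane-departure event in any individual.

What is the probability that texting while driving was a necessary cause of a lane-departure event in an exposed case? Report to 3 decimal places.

PN ≈ 0.910

Under exogeneity and monotonicity, PN = (RR − 1) / RR = 1 − 1/RR.
PN = (11.08 − 1) / 11.08 = 10.08 / 11.08 ≈ 0.9097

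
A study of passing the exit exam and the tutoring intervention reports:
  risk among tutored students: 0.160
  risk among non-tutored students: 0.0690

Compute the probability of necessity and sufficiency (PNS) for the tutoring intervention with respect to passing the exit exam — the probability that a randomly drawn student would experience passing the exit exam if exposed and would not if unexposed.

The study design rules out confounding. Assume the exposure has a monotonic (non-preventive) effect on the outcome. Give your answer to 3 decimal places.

Let p₁ = 0.16, p₀ = 0.069.
Under exogeneity and monotonicity, PNS = p₁ − p₀.
PNS = 0.16 − 0.069 = 0.091

PNS ≈ 0.091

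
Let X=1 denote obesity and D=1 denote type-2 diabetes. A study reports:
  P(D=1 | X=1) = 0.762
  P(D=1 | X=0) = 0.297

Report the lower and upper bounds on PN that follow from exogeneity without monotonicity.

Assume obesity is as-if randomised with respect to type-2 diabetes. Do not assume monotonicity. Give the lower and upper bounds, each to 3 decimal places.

0.610 ≤ PN ≤ 0.923

Let p₁ = 0.762, p₀ = 0.297.
Under exogeneity alone the bounds on PN are max{0,(p₁−p₀)/p₁} ≤ PN ≤ min{1,(1−p₀)/p₁}.
  lower = (p₁ − p₀)/p₁ = 0.465 / 0.762 ≈ 0.6102
  upper = min{1, (1 − p₀)/p₁} = 0.703 / 0.762 ≈ 0.9226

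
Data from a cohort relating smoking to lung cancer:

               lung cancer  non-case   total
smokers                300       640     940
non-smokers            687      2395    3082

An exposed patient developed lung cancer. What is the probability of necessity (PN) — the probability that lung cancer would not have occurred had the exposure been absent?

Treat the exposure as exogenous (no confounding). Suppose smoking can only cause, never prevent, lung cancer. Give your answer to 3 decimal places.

PN ≈ 0.302

p₁ = P(outcome | exposed) = 300/940 = 0.31915
p₀ = P(outcome | unexposed) = 687/3082 = 0.22291
Under exogeneity and monotonicity, PN = (p₁ − p₀)/p₁.
PN = (0.31915 − 0.22291) / 0.31915 ≈ 0.3016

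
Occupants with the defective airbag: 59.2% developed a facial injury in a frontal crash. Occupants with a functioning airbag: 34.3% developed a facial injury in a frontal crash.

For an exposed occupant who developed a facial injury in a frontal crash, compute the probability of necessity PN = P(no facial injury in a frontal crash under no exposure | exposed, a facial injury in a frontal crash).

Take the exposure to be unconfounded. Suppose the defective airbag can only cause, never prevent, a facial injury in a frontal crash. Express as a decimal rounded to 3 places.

p₁ = 0.592, p₀ = 0.343.
Under exogeneity and monotonicity, PN = (p₁ − p₀) / p₁.
PN = (0.592 − 0.343) / 0.592 = 0.249 / 0.592 ≈ 0.4206

PN ≈ 0.421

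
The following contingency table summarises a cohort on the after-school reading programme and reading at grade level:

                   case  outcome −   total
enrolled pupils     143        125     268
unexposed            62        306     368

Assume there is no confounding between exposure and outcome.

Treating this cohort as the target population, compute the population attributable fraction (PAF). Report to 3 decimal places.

PAF ≈ 0.477

p₁ = P(outcome | exposed) = 143/268 = 0.53358
p₀ = P(outcome | unexposed) = 62/368 = 0.16848
Exposure prevalence π = 268/636 = 0.42138; overall risk P(Y=1) = 0.32233.
Under exogeneity, PAF = [P(Y=1) − p₀]/P(Y=1).
PAF = (0.32233 − 0.16848) / 0.32233 ≈ 0.4773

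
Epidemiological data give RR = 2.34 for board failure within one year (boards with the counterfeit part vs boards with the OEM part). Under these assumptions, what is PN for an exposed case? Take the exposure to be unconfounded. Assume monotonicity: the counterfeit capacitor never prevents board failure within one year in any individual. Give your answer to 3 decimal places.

PN ≈ 0.573

Under exogeneity and monotonicity, PN = (RR − 1) / RR = 1 − 1/RR.
PN = (2.34 − 1) / 2.34 = 1.34 / 2.34 ≈ 0.5726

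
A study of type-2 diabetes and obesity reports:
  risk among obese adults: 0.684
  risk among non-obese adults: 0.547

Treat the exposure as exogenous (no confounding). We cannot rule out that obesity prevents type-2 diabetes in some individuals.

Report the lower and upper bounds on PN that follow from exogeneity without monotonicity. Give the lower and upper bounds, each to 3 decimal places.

Let p₁ = 0.684, p₀ = 0.547.
Under exogeneity alone the bounds on PN are max{0,(p₁−p₀)/p₁} ≤ PN ≤ min{1,(1−p₀)/p₁}.
  lower = (p₁ − p₀)/p₁ = 0.137 / 0.684 ≈ 0.2003
  upper = min{1, (1 − p₀)/p₁} = 0.453 / 0.684 ≈ 0.6623

0.200 ≤ PN ≤ 0.662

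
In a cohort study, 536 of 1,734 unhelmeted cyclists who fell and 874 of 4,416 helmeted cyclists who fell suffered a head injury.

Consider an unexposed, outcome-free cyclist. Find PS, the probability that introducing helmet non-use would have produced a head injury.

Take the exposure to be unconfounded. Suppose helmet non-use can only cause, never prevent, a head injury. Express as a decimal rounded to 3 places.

p₁ = P(outcome | exposed) = 536/1734 = 0.30911
p₀ = P(outcome | unexposed) = 874/4416 = 0.19792
Under exogeneity and monotonicity, PS = (p₁ − p₀) / (1 − p₀).
PS = (0.30911 − 0.19792) / (1 − 0.19792) = 0.1112 / 0.80208 ≈ 0.1386

PS ≈ 0.139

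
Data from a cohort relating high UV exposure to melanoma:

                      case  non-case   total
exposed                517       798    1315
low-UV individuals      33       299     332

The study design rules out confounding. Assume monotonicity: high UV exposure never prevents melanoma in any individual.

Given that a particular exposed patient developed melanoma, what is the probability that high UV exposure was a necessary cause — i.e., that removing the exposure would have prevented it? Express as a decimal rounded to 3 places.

PN ≈ 0.747

p₁ = P(outcome | exposed) = 517/1315 = 0.39316
p₀ = P(outcome | unexposed) = 33/332 = 0.099398
Under exogeneity and monotonicity, PN = (p₁ − p₀)/p₁.
PN = (0.39316 − 0.099398) / 0.39316 ≈ 0.7472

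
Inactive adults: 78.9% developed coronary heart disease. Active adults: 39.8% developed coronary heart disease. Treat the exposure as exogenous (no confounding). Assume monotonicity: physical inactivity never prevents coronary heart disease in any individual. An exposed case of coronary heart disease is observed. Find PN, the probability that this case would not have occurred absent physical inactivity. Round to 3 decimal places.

PN ≈ 0.496

p₁ = 0.789, p₀ = 0.398.
Under exogeneity and monotonicity, PN = (p₁ − p₀) / p₁.
PN = (0.789 − 0.398) / 0.789 = 0.391 / 0.789 ≈ 0.4956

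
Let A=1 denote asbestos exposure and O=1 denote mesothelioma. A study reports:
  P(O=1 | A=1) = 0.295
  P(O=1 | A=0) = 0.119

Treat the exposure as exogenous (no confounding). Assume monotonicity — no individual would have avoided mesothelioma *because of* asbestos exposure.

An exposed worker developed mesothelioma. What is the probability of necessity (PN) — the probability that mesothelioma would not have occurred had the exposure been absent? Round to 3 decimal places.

PN ≈ 0.597

Let p₁ = 0.295, p₀ = 0.119.
Under exogeneity and monotonicity, PN = (p₁ − p₀) / p₁.
PN = (0.295 − 0.119) / 0.295 = 0.176 / 0.295 ≈ 0.5966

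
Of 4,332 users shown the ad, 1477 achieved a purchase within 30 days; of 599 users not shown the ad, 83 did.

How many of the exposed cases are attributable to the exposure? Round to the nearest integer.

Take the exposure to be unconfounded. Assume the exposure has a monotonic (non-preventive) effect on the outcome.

p₁ = P(outcome | exposed) = 1477/4332 = 0.34095
p₀ = P(outcome | unexposed) = 83/599 = 0.13856
PN = (p₁ − p₀)/p₁ = (0.34095 − 0.13856) / 0.34095 ≈ 0.59359.
Attributable cases ≈ PN × (exposed cases) = 0.59359 × 1477 ≈ 876.74.

about 877 cases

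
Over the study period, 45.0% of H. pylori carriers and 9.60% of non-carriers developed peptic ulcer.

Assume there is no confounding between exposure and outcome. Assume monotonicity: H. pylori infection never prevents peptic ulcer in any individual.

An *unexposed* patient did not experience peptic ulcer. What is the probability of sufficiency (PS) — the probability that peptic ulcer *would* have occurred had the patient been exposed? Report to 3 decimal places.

p₁ = 0.45, p₀ = 0.096.
Under exogeneity and monotonicity, PS = (p₁ − p₀) / (1 − p₀).
PS = (0.45 − 0.096) / (1 − 0.096) = 0.354 / 0.904 ≈ 0.3916

PS ≈ 0.392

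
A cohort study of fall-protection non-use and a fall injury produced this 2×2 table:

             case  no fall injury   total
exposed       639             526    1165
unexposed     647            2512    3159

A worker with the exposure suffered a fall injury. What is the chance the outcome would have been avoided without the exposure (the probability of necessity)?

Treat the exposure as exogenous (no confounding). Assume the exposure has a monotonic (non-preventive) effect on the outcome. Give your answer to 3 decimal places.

p₁ = P(outcome | exposed) = 639/1165 = 0.5485
p₀ = P(outcome | unexposed) = 647/3159 = 0.20481
Under exogeneity and monotonicity, PN = (p₁ − p₀)/p₁.
PN = (0.5485 − 0.20481) / 0.5485 ≈ 0.6266

PN ≈ 0.627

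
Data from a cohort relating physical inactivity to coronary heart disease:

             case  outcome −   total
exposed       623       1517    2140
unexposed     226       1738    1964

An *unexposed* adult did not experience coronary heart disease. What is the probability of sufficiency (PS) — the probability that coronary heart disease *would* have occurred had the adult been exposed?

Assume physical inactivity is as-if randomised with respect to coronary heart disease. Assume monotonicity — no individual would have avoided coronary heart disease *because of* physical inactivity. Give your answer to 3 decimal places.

p₁ = P(outcome | exposed) = 623/2140 = 0.29112
p₀ = P(outcome | unexposed) = 226/1964 = 0.11507
Under exogeneity and monotonicity, PS = (p₁ − p₀) / (1 − p₀).
PS = (0.29112 − 0.11507) / (1 − 0.11507) = 0.17605 / 0.88493 ≈ 0.1989

PS ≈ 0.199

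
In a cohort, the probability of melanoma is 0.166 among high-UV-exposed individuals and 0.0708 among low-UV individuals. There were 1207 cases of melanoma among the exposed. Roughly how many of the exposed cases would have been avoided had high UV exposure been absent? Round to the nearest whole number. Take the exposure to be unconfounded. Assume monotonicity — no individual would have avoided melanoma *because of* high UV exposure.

Let p₁ = 0.166, p₀ = 0.0708.
PN = (p₁ − p₀)/p₁ = (0.166 − 0.0708) / 0.166 ≈ 0.57349.
Attributable cases ≈ PN × (exposed cases) = 0.57349 × 1207 ≈ 692.21.

about 692 cases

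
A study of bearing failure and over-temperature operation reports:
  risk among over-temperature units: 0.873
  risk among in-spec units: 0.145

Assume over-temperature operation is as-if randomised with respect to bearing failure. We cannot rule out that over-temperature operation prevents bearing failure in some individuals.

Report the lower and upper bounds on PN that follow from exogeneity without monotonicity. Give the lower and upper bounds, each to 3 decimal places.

0.834 ≤ PN ≤ 0.979

Let p₁ = 0.873, p₀ = 0.145.
Under exogeneity alone the bounds on PN are max{0,(p₁−p₀)/p₁} ≤ PN ≤ min{1,(1−p₀)/p₁}.
  lower = (p₁ − p₀)/p₁ = 0.728 / 0.873 ≈ 0.8339
  upper = min{1, (1 − p₀)/p₁} = 0.855 / 0.873 ≈ 0.9794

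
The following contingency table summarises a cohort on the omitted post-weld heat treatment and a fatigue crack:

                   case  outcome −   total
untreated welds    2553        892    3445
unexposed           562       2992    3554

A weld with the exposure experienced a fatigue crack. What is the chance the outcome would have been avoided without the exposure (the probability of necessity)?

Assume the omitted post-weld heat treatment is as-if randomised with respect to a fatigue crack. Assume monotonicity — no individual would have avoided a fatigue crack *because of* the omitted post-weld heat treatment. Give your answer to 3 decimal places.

PN ≈ 0.787

p₁ = P(outcome | exposed) = 2553/3445 = 0.74107
p₀ = P(outcome | unexposed) = 562/3554 = 0.15813
Under exogeneity and monotonicity, PN = (p₁ − p₀) / p₁.
PN = (0.74107 − 0.15813) / 0.74107 = 0.58294 / 0.74107 ≈ 0.7866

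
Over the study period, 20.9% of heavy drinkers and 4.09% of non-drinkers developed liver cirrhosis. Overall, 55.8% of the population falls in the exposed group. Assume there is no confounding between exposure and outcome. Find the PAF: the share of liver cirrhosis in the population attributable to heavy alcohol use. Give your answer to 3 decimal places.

p₁ = 0.209, p₀ = 0.0409.
Overall risk P(Y=1) = π·p₁ + (1−π)·p₀ = 0.558×0.209 + 0.442×0.0409 = 0.1347.
Under exogeneity, PAF = [P(Y=1) − p₀] / P(Y=1).
PAF = (0.1347 − 0.0409) / 0.1347 ≈ 0.6964

PAF ≈ 0.696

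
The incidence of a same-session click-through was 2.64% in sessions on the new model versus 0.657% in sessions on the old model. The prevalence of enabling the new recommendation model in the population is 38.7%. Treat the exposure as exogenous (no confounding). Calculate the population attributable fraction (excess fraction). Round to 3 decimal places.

PAF ≈ 0.539

p₁ = 0.0264, p₀ = 0.00657.
Overall risk P(Y=1) = π·p₁ + (1−π)·p₀ = 0.387×0.0264 + 0.613×0.00657 = 0.014244.
Under exogeneity, PAF = [P(Y=1) − p₀] / P(Y=1).
PAF = (0.014244 − 0.00657) / 0.014244 ≈ 0.5388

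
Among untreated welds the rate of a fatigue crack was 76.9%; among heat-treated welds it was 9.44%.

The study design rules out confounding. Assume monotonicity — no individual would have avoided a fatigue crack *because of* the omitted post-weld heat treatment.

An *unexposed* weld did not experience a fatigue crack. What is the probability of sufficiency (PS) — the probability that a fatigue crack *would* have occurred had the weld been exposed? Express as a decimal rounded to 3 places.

PS ≈ 0.745

p₁ = 0.769, p₀ = 0.0944.
Under exogeneity and monotonicity, PS = (p₁ − p₀) / (1 − p₀).
PS = (0.769 − 0.0944) / (1 − 0.0944) = 0.6746 / 0.9056 ≈ 0.7449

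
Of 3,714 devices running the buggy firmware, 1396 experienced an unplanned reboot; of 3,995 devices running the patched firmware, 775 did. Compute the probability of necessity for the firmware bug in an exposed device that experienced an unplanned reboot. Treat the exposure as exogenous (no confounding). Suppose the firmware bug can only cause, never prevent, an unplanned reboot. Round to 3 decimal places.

p₁ = P(outcome | exposed) = 1396/3714 = 0.37588
p₀ = P(outcome | unexposed) = 775/3995 = 0.19399
Under exogeneity and monotonicity, PN = (p₁ − p₀) / p₁.
PN = (0.37588 − 0.19399) / 0.37588 = 0.18188 / 0.37588 ≈ 0.4839

PN ≈ 0.484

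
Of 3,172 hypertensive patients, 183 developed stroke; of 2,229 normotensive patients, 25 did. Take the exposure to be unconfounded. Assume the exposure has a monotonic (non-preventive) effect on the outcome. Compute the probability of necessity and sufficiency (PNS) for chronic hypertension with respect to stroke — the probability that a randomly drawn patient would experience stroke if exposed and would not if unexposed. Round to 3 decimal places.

p₁ = P(outcome | exposed) = 183/3172 = 0.057692
p₀ = P(outcome | unexposed) = 25/2229 = 0.011216
Under exogeneity and monotonicity, PNS = p₁ − p₀.
PNS = 0.057692 − 0.011216 = 0.046477

PNS ≈ 0.046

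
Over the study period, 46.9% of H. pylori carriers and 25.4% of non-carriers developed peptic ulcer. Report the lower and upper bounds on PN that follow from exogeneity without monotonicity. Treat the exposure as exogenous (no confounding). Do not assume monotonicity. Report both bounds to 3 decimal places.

0.458 ≤ PN ≤ 1.000

p₁ = 0.469, p₀ = 0.254.
Under exogeneity alone the bounds on PN are max{0,(p₁−p₀)/p₁} ≤ PN ≤ min{1,(1−p₀)/p₁}.
  lower = (p₁ − p₀)/p₁ = 0.215 / 0.469 ≈ 0.4584
  upper = min{1, (1 − p₀)/p₁} = 0.746 / 0.469 ≈ 1.5906 → capped at 1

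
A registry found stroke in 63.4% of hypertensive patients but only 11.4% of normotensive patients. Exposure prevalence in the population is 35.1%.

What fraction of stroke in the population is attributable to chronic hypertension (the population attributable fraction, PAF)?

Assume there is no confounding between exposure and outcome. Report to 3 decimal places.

PAF ≈ 0.616

p₁ = 0.634, p₀ = 0.114.
Overall risk P(Y=1) = π·p₁ + (1−π)·p₀ = 0.351×0.634 + 0.649×0.114 = 0.29652.
Under exogeneity, PAF = [P(Y=1) − p₀] / P(Y=1).
PAF = (0.29652 − 0.114) / 0.29652 ≈ 0.6155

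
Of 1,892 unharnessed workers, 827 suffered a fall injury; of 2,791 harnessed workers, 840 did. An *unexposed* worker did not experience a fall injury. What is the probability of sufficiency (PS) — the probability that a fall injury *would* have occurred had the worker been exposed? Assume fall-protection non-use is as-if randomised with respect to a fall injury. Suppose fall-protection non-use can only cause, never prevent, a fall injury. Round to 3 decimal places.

p₁ = P(outcome | exposed) = 827/1892 = 0.4371
p₀ = P(outcome | unexposed) = 840/2791 = 0.30097
Under exogeneity and monotonicity, PS = (p₁ − p₀) / (1 − p₀).
PS = (0.4371 − 0.30097) / (1 − 0.30097) = 0.13614 / 0.69903 ≈ 0.1947

PS ≈ 0.195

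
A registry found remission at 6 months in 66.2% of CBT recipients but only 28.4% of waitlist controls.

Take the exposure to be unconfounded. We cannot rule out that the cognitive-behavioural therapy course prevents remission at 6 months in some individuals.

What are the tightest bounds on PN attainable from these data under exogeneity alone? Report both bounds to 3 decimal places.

p₁ = 0.662, p₀ = 0.284.
Under exogeneity alone the bounds on PN are max{0,(p₁−p₀)/p₁} ≤ PN ≤ min{1,(1−p₀)/p₁}.
  lower = (p₁ − p₀)/p₁ = 0.378 / 0.662 ≈ 0.5710
  upper = min{1, (1 − p₀)/p₁} = 0.716 / 0.662 ≈ 1.0816 → capped at 1

0.571 ≤ PN ≤ 1.000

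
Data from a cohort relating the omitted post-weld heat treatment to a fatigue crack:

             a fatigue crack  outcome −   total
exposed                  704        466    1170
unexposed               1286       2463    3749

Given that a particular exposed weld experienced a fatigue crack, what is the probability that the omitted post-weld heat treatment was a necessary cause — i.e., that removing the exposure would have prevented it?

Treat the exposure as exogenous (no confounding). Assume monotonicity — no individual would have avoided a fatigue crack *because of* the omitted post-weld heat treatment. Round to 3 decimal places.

PN ≈ 0.430

p₁ = P(outcome | exposed) = 704/1170 = 0.60171
p₀ = P(outcome | unexposed) = 1286/3749 = 0.34302
Under exogeneity and monotonicity, PN = (p₁ − p₀) / p₁.
PN = (0.60171 − 0.34302) / 0.60171 = 0.25868 / 0.60171 ≈ 0.4299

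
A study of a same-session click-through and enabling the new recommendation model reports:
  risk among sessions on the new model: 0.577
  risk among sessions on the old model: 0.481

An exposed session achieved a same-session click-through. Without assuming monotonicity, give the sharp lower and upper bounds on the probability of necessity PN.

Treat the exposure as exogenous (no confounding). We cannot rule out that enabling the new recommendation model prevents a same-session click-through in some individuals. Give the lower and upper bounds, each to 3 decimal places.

Let p₁ = 0.577, p₀ = 0.481.
Under exogeneity alone the bounds on PN are max{0,(p₁−p₀)/p₁} ≤ PN ≤ min{1,(1−p₀)/p₁}.
  lower = (p₁ − p₀)/p₁ = 0.096 / 0.577 ≈ 0.1664
  upper = min{1, (1 − p₀)/p₁} = 0.519 / 0.577 ≈ 0.8995

0.166 ≤ PN ≤ 0.899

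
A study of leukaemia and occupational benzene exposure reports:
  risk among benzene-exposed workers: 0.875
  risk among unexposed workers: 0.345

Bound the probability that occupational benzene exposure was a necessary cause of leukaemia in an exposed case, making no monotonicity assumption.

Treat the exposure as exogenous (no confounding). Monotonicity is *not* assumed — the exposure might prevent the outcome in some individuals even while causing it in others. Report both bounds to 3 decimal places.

Let p₁ = 0.875, p₀ = 0.345.
Under exogeneity alone the bounds on PN are max{0,(p₁−p₀)/p₁} ≤ PN ≤ min{1,(1−p₀)/p₁}.
  lower = (p₁ − p₀)/p₁ = 0.53 / 0.875 ≈ 0.6057
  upper = min{1, (1 − p₀)/p₁} = 0.655 / 0.875 ≈ 0.7486

0.606 ≤ PN ≤ 0.749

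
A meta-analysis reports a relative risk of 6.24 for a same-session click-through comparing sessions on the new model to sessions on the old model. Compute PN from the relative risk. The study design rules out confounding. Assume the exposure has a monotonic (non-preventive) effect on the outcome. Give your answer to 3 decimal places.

Under exogeneity and monotonicity, PN = (RR − 1) / RR = 1 − 1/RR.
PN = (6.24 − 1) / 6.24 = 5.24 / 6.24 ≈ 0.8397

PN ≈ 0.840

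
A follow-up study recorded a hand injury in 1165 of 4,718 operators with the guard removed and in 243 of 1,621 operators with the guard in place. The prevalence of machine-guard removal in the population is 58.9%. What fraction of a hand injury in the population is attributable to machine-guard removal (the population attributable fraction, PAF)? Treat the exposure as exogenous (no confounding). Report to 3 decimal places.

PAF ≈ 0.276

p₁ = P(outcome | exposed) = 1165/4718 = 0.24693
p₀ = P(outcome | unexposed) = 243/1621 = 0.14991
Overall risk P(Y=1) = π·p₁ + (1−π)·p₀ = 0.589×0.24693 + 0.411×0.14991 = 0.20705.
Under exogeneity, PAF = [P(Y=1) − p₀] / P(Y=1).
PAF = (0.20705 − 0.14991) / 0.20705 ≈ 0.2760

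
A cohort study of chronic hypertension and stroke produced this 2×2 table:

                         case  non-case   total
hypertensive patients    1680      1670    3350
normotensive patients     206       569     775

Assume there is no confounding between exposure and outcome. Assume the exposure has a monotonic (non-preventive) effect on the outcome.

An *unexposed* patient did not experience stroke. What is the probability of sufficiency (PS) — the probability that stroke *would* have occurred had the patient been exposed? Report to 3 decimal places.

p₁ = P(outcome | exposed) = 1680/3350 = 0.50149
p₀ = P(outcome | unexposed) = 206/775 = 0.26581
Under exogeneity and monotonicity, PS = (p₁ − p₀) / (1 − p₀).
PS = (0.50149 − 0.26581) / (1 − 0.26581) = 0.23569 / 0.73419 ≈ 0.3210

PS ≈ 0.321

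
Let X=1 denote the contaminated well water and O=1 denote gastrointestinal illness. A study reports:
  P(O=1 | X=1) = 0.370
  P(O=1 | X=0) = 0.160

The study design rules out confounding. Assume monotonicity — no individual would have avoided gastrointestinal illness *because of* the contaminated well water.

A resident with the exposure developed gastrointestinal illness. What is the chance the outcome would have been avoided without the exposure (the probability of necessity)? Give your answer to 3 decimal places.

PN ≈ 0.568

Let p₁ = 0.37, p₀ = 0.16.
Under exogeneity and monotonicity, PN = (p₁ − p₀) / p₁.
PN = (0.37 − 0.16) / 0.37 = 0.21 / 0.37 ≈ 0.5676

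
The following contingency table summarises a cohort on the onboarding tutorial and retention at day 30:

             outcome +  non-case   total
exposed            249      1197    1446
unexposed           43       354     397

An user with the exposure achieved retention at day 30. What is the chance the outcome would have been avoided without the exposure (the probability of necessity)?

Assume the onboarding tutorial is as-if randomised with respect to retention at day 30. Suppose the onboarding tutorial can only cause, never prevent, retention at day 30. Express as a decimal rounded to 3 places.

PN ≈ 0.371

p₁ = P(outcome | exposed) = 249/1446 = 0.1722
p₀ = P(outcome | unexposed) = 43/397 = 0.10831
Under exogeneity and monotonicity, PN = (p₁ − p₀) / p₁.
PN = (0.1722 − 0.10831) / 0.1722 = 0.063887 / 0.1722 ≈ 0.3710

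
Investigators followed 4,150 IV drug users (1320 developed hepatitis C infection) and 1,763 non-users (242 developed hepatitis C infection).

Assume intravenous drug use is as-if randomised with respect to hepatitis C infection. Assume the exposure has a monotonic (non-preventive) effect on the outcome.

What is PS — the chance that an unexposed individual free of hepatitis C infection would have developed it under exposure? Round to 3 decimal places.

PS ≈ 0.210

p₁ = P(outcome | exposed) = 1320/4150 = 0.31807
p₀ = P(outcome | unexposed) = 242/1763 = 0.13727
Under exogeneity and monotonicity, PS = (p₁ − p₀) / (1 − p₀).
PS = (0.31807 − 0.13727) / (1 − 0.13727) = 0.18081 / 0.86273 ≈ 0.2096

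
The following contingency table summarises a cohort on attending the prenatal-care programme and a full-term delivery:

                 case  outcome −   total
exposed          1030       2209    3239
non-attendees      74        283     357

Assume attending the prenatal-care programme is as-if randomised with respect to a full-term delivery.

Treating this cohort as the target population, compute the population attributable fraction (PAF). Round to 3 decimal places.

p₁ = P(outcome | exposed) = 1030/3239 = 0.318
p₀ = P(outcome | unexposed) = 74/357 = 0.20728
Exposure prevalence π = 3239/3596 = 0.90072; overall risk P(Y=1) = 0.30701.
Under exogeneity, PAF = [P(Y=1) − p₀]/P(Y=1).
PAF = (0.30701 − 0.20728) / 0.30701 ≈ 0.3248

PAF ≈ 0.325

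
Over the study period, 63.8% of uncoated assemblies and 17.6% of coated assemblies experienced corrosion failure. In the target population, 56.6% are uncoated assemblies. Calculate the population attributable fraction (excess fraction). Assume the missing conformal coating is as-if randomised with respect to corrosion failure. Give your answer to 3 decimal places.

PAF ≈ 0.598

p₁ = 0.638, p₀ = 0.176.
Overall risk P(Y=1) = π·p₁ + (1−π)·p₀ = 0.566×0.638 + 0.434×0.176 = 0.43749.
Under exogeneity, PAF = [P(Y=1) − p₀] / P(Y=1).
PAF = (0.43749 − 0.176) / 0.43749 ≈ 0.5977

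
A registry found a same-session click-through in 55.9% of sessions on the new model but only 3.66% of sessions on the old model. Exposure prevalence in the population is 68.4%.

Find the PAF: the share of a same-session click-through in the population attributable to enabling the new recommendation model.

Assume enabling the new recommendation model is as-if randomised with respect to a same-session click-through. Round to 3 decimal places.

PAF ≈ 0.907

p₁ = 0.559, p₀ = 0.0366.
Overall risk P(Y=1) = π·p₁ + (1−π)·p₀ = 0.684×0.559 + 0.316×0.0366 = 0.39392.
Under exogeneity, PAF = [P(Y=1) − p₀] / P(Y=1).
PAF = (0.39392 − 0.0366) / 0.39392 ≈ 0.9071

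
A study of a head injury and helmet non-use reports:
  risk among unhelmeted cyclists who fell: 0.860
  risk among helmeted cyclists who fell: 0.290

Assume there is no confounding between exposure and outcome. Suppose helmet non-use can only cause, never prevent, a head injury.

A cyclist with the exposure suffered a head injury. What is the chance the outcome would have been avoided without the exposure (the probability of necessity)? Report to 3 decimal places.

PN ≈ 0.663

Let p₁ = 0.86, p₀ = 0.29.
Under exogeneity and monotonicity, PN = (p₁ − p₀) / p₁.
PN = (0.86 − 0.29) / 0.86 = 0.57 / 0.86 ≈ 0.6628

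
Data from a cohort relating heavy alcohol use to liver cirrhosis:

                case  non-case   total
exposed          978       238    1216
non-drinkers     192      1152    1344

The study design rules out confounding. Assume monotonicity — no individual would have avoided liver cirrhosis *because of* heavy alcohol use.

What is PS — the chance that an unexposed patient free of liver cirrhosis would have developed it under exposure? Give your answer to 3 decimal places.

PS ≈ 0.772

p₁ = P(outcome | exposed) = 978/1216 = 0.80428
p₀ = P(outcome | unexposed) = 192/1344 = 0.14286
Under exogeneity and monotonicity, PS = (p₁ − p₀)/(1 − p₀).
PS = (0.80428 − 0.14286) / 0.85714 ≈ 0.7717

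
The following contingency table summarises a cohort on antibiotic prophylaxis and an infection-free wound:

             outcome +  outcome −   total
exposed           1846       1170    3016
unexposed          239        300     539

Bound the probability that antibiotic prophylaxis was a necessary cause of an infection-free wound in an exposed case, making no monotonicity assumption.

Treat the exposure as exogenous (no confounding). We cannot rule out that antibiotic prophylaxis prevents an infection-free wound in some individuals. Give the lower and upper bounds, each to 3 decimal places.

p₁ = P(outcome | exposed) = 1846/3016 = 0.61207
p₀ = P(outcome | unexposed) = 239/539 = 0.44341
Under exogeneity alone the bounds on PN are max{0,(p₁−p₀)/p₁} ≤ PN ≤ min{1,(1−p₀)/p₁}.
  lower = (p₁ − p₀)/p₁ = 0.16866 / 0.61207 ≈ 0.2755
  upper = min{1, (1 − p₀)/p₁} = 0.55659 / 0.61207 ≈ 0.9094

0.276 ≤ PN ≤ 0.909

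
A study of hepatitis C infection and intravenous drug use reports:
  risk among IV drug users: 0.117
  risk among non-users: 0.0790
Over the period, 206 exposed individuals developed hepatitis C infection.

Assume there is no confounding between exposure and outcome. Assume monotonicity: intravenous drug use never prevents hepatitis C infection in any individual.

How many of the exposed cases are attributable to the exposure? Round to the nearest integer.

Let p₁ = 0.117, p₀ = 0.079.
PN = (p₁ − p₀)/p₁ = (0.117 − 0.079) / 0.117 ≈ 0.32479.
Attributable cases ≈ PN × (exposed cases) = 0.32479 × 206 ≈ 66.91.

about 67 cases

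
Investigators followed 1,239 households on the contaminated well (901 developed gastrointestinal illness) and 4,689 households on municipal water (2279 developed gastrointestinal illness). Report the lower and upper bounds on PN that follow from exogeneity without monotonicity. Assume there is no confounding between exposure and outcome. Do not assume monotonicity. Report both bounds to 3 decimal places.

p₁ = P(outcome | exposed) = 901/1239 = 0.7272
p₀ = P(outcome | unexposed) = 2279/4689 = 0.48603
Under exogeneity alone the bounds on PN are max{0,(p₁−p₀)/p₁} ≤ PN ≤ min{1,(1−p₀)/p₁}.
  lower = (p₁ − p₀)/p₁ = 0.24117 / 0.7272 ≈ 0.3316
  upper = min{1, (1 − p₀)/p₁} = 0.51397 / 0.7272 ≈ 0.7068

0.332 ≤ PN ≤ 0.707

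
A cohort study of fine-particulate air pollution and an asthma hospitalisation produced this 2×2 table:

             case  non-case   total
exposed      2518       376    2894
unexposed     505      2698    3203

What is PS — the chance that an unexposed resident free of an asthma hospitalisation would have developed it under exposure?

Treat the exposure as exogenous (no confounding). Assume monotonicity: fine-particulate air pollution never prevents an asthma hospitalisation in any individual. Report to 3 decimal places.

p₁ = P(outcome | exposed) = 2518/2894 = 0.87008
p₀ = P(outcome | unexposed) = 505/3203 = 0.15766
Under exogeneity and monotonicity, PS = (p₁ − p₀) / (1 − p₀).
PS = (0.87008 − 0.15766) / (1 − 0.15766) = 0.71241 / 0.84234 ≈ 0.8458

PS ≈ 0.846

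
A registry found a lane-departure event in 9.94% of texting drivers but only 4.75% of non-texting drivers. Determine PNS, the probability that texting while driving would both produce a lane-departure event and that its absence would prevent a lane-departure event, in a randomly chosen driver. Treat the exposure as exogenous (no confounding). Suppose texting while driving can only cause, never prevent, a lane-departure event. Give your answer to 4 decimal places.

p₁ = 0.0994, p₀ = 0.0475.
Under exogeneity and monotonicity, PNS = p₁ − p₀.
PNS = 0.0994 − 0.0475 = 0.0519

PNS ≈ 0.0519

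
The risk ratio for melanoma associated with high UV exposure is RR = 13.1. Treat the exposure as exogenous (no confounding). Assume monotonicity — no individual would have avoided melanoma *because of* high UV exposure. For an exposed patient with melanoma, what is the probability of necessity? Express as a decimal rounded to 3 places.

PN ≈ 0.924

Under exogeneity and monotonicity, PN = (RR − 1) / RR = 1 − 1/RR.
PN = (13.1 − 1) / 13.1 = 12.1 / 13.1 ≈ 0.9237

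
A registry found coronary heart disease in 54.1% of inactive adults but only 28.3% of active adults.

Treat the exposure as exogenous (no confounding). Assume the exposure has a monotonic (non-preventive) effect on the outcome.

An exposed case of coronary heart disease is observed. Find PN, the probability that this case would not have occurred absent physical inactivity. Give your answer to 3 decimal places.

PN ≈ 0.477

p₁ = 0.541, p₀ = 0.283.
Under exogeneity and monotonicity, PN = (p₁ − p₀) / p₁.
PN = (0.541 − 0.283) / 0.541 = 0.258 / 0.541 ≈ 0.4769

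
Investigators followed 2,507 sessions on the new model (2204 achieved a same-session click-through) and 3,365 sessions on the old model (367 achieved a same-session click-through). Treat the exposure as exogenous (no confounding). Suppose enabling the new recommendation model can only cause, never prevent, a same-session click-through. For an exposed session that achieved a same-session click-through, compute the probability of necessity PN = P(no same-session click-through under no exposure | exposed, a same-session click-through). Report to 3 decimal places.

PN ≈ 0.876

p₁ = P(outcome | exposed) = 2204/2507 = 0.87914
p₀ = P(outcome | unexposed) = 367/3365 = 0.10906
Under exogeneity and monotonicity, PN = (p₁ − p₀) / p₁.
PN = (0.87914 − 0.10906) / 0.87914 = 0.77007 / 0.87914 ≈ 0.8759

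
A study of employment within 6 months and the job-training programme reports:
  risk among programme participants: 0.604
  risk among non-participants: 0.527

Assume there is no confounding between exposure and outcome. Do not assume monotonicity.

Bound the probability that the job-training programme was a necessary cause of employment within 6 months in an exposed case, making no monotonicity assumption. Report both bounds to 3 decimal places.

0.127 ≤ PN ≤ 0.783

Let p₁ = 0.604, p₀ = 0.527.
Under exogeneity alone the bounds on PN are max{0,(p₁−p₀)/p₁} ≤ PN ≤ min{1,(1−p₀)/p₁}.
  lower = (p₁ − p₀)/p₁ = 0.077 / 0.604 ≈ 0.1275
  upper = min{1, (1 − p₀)/p₁} = 0.473 / 0.604 ≈ 0.7831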